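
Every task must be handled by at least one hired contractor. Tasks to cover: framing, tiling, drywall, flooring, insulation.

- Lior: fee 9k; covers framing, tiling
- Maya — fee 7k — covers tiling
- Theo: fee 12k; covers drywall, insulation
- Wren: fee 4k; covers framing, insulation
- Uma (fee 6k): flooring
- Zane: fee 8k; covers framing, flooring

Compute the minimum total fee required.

27

The greedy cost-per-new-task heuristic would pick Wren, Uma, Maya, and Theo for 29, but a cheaper cover exists.
Choose Lior, Theo, and Uma: together they cover framing, tiling, drywall, flooring, insulation — every task.
Total fee: 9 + 12 + 6 = 27.
No cover costs less than 27.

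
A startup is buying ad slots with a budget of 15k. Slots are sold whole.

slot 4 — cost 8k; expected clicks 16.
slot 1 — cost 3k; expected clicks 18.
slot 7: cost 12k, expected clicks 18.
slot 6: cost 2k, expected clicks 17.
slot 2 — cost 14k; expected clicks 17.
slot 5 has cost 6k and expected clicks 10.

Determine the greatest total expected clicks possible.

slot 1 + slot 6 + slot 5: cost 3 + 2 + 6 = 11 ≤ 15, expected clicks 18 + 17 + 10 = 45.
slot 4 + slot 1 + slot 6: cost 8 + 3 + 2 = 13 ≤ 15, expected clicks 16 + 18 + 17 = 51.
Best is slot 4, slot 1, and slot 6 with total expected clicks 51.

51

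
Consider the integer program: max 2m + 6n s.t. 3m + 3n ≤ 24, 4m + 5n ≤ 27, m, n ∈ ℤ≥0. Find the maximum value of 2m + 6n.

(m,n)=(0,5): 3·0+3·5=15≤24, 4·0+5·5=25≤27, objective 30.
(m,n)=(1,4): 3·1+3·4=15≤24, 4·1+5·4=24≤27, objective 26.
(m,n)=(0,4): 3·0+3·4=12≤24, 4·0+5·4=20≤27, objective 24.
Maximum is 30 at (m,n)=(0,5).

30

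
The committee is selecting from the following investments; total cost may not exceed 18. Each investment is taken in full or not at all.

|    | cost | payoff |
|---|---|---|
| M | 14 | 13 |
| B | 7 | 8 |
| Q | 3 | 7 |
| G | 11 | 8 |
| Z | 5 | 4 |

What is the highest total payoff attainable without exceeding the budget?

Allowing fractional choices, the relaxed optimum would be about 22.4, but investments are indivisible.
B + G: cost 7 + 11 = 18 ≤ 18, payoff 8 + 8 = 16.
B + Q + Z: cost 7 + 3 + 5 = 15 ≤ 18, payoff 8 + 7 + 4 = 19.
M + Q: cost 14 + 3 = 17 ≤ 18, payoff 13 + 7 = 20.
Best is M and Q with total payoff 20.

20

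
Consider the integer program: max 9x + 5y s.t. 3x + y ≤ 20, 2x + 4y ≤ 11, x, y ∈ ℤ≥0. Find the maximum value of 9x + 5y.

45

Relaxing integrality, the LP optimum is 49.50 at (x,y) = (5.5, 0), which is not an integer point.
(x,y)=(5,0): 3·5+1·0=15≤20, 2·5+4·0=10≤11, objective 45.
(x,y)=(4,0): 3·4+1·0=12≤20, 2·4+4·0=8≤11, objective 36.
Maximum is 45 at (x,y)=(5,0).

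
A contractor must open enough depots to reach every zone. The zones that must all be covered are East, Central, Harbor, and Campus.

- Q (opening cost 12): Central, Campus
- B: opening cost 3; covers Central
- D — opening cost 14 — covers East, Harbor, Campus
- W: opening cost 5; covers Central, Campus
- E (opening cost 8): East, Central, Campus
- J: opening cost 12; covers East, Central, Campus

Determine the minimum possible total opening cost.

The greedy cost-per-new-zone heuristic would pick W and D for 19, but a cheaper cover exists.
Choose B and D: together they cover East, Central, Harbor, Campus — every zone.
Total opening cost: 3 + 14 = 17.
No cover costs less than 17.

17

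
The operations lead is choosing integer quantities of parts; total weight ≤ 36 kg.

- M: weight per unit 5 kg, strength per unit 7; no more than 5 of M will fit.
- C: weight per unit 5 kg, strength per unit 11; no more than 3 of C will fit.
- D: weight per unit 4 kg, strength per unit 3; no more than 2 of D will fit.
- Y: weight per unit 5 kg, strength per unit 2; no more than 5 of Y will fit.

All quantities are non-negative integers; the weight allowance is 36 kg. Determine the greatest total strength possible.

61

This is a bounded integer knapsack.
C has the best ratio (11/5); taking only C gives at most 3×11 = 33 (stopped by the supply cap of 3).
Mixing does better — 4×M and 3×C: weight 35 ≤ 36, strength 4·7 + 3·11 = 61.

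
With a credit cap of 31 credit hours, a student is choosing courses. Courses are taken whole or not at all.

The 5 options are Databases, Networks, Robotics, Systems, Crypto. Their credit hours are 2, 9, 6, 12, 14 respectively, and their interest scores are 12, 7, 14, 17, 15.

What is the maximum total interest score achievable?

Take Databases, Networks, Robotics, and Systems: credit hours 2 + 9 + 6 + 12 = 29 ≤ 31, interest score 12 + 7 + 14 + 17 = 50.
No other feasible combination does better.

50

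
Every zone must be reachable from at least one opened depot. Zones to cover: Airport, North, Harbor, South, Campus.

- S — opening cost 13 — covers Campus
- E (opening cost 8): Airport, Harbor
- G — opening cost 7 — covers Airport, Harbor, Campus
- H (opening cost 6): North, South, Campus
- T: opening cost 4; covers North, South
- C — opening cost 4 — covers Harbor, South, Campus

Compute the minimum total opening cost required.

11

The greedy cost-per-new-zone heuristic would pick C, T, and G for 15, but a cheaper cover exists.
Choose G and T: together they cover Airport, North, Harbor, South, Campus — every zone.
Total opening cost: 7 + 4 = 11.
No cover costs less than 11.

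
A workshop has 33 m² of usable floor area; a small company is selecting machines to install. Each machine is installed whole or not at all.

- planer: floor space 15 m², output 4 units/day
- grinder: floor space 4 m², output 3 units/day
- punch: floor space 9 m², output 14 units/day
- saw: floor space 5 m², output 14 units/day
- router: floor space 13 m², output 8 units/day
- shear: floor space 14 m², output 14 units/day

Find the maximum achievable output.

45

Allowing fractional choices, the relaxed optimum would be about 45.6, but machines are indivisible.
grinder + punch + saw + router: floor space 4 + 9 + 5 + 13 = 31 ≤ 33, output 3 + 14 + 14 + 8 = 39.
punch + saw + shear: floor space 9 + 5 + 14 = 28 ≤ 33, output 14 + 14 + 14 = 42.
grinder + punch + saw + shear: floor space 4 + 9 + 5 + 14 = 32 ≤ 33, output 3 + 14 + 14 + 14 = 45.
Best is grinder, punch, saw, and shear with total output 45.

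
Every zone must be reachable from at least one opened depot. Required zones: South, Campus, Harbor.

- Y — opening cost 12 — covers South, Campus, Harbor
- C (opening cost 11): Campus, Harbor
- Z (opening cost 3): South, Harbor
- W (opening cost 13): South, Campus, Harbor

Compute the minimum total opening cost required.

This is an integer covering problem.
Y alone covers South, Campus, Harbor — every zone.
Total opening cost: 12.

12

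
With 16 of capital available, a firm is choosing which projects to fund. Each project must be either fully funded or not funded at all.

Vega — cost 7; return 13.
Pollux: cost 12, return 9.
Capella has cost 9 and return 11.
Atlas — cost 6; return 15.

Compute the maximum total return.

This is a 0-1 knapsack instance.
Allowing fractional choices, the relaxed optimum would be about 31.7, but projects are indivisible.
Capella + Atlas: cost 9 + 6 = 15 ≤ 16, return 11 + 15 = 26.
Vega + Atlas: cost 7 + 6 = 13 ≤ 16, return 13 + 15 = 28.
Best is Vega and Atlas with total return 28.

28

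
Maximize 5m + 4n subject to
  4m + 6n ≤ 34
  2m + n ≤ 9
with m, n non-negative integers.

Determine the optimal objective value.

The continuous relaxation peaks at (2.5, 4) with value 28.50; rounding to a feasible lattice point costs some objective.
(m,n)=(3,3): 4·3+6·3=30≤34, 2·3+1·3=9≤9, objective 27.
(m,n)=(2,4): 4·2+6·4=32≤34, 2·2+1·4=8≤9, objective 26.
(m,n)=(1,5): 4·1+6·5=34≤34, 2·1+1·5=7≤9, objective 25.
The best lattice point is (3,3), giving 27.

27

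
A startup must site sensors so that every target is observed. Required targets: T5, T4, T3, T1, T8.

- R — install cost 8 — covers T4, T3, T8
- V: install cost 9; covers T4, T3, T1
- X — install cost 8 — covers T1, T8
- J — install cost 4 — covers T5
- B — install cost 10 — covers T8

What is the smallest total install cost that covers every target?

Choose R, X, and J: together they cover T5, T4, T3, T1, T8 — every target.
Total install cost: 8 + 8 + 4 = 20.
No cover costs less than 20.

20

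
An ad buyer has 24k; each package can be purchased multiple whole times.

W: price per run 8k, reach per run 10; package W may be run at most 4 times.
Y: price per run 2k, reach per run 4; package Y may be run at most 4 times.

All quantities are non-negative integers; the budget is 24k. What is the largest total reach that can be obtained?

36

Take 2×W and 4×Y: price 24 ≤ 24, reach 2·10 + 4·4 = 36.
Y has the best ratio (4/2) and is taken to its limit of 4; remaining capacity is filled optimally with the others.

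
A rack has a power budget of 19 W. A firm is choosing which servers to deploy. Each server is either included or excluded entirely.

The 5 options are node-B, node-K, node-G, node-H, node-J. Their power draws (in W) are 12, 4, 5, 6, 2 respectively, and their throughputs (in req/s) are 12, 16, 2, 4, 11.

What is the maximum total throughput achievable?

39

Allowing fractional choices, the relaxed optimum would be about 39.7, but servers are indivisible.
node-B + node-K + node-J: power draw 12 + 4 + 2 = 18 ≤ 19, throughput 12 + 16 + 11 = 39.
node-K + node-G + node-H + node-J: power draw 4 + 5 + 6 + 2 = 17 ≤ 19, throughput 16 + 2 + 4 + 11 = 33.
Best is node-B, node-K, and node-J with total throughput 39.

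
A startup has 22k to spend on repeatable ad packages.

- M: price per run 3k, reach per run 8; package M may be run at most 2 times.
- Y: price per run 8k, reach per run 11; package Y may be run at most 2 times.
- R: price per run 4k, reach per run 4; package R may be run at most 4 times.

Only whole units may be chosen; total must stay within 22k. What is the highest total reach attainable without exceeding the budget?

2×M, 1×Y, and 2×R: price 22 ≤ 22, reach 2·8 + 1·11 + 2·4 = 35.
2×M and 2×Y: price 22 ≤ 22, reach 2·8 + 2·11 = 38.
Best is 38.

38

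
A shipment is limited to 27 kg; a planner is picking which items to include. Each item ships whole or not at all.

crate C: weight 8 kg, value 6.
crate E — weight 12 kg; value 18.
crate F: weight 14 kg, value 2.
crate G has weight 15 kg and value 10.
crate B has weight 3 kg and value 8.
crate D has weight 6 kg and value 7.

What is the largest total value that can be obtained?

Take crate E, crate B, and crate D: weight 12 + 3 + 6 = 21 ≤ 27, value 18 + 8 + 7 = 33.
No other feasible combination does better.

33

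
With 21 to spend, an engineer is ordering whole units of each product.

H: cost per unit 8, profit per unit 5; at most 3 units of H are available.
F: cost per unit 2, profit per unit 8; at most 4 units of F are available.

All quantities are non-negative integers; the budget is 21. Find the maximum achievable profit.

F has the best ratio (8/2); taking only F gives at most 4×8 = 32 (stopped by the supply cap of 4).
Mixing does better — 1×H and 4×F: cost 16 ≤ 21, profit 1·5 + 4·8 = 37.

37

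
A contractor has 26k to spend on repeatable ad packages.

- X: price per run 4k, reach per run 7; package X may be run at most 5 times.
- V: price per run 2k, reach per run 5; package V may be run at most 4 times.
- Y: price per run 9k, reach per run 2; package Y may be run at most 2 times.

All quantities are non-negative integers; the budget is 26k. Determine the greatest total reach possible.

Take 5×X and 3×V: price 26 ≤ 26, reach 5·7 + 3·5 = 50.
No other integer combination yields more.

50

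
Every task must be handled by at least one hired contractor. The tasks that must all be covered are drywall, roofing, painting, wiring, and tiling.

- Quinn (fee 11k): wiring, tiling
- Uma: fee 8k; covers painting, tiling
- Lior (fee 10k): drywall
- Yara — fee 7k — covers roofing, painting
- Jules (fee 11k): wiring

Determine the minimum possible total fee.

28

Choose Quinn, Lior, and Yara: together they cover drywall, roofing, painting, wiring, tiling — every task.
Total fee: 11 + 10 + 7 = 28.
No cover costs less than 28.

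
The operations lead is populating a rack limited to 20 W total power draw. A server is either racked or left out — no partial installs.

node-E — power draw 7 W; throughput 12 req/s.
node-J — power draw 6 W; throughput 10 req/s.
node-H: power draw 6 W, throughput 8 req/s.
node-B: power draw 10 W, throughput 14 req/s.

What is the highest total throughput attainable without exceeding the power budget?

This is an integer program with binary decision variables.
node-E + node-J + node-H: power draw 7 + 6 + 6 = 19 ≤ 20, throughput 12 + 10 + 8 = 30.
node-J + node-B: power draw 6 + 10 = 16 ≤ 20, throughput 10 + 14 = 24.
node-E + node-B: power draw 7 + 10 = 17 ≤ 20, throughput 12 + 14 = 26.
Best is node-E, node-J, and node-H with total throughput 30.

30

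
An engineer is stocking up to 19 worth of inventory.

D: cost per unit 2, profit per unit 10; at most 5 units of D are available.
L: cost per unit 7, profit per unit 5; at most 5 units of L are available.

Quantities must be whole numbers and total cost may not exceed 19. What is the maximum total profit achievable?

5×D: cost 10 ≤ 19, profit 5·10 = 50.
5×D and 1×L: cost 17 ≤ 19, profit 5·10 + 1·5 = 55.
Best is 55.

55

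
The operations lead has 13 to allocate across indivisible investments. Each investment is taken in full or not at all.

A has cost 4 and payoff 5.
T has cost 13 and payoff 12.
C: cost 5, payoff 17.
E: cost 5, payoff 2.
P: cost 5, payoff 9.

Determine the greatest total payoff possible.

Allowing fractional choices, the relaxed optimum would be about 29.8, but investments are indivisible.
A + C: cost 4 + 5 = 9 ≤ 13, payoff 5 + 17 = 22.
C + P: cost 5 + 5 = 10 ≤ 13, payoff 17 + 9 = 26.
C + E: cost 5 + 5 = 10 ≤ 13, payoff 17 + 2 = 19.
Best is C and P with total payoff 26.

26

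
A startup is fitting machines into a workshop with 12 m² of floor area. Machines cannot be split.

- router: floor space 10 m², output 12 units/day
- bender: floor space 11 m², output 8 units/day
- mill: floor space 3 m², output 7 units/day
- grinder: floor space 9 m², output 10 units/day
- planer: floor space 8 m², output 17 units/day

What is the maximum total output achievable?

Allowing fractional choices, the relaxed optimum would be about 25.2, but machines are indivisible.
planer: floor space 8 ≤ 12, output 17.
mill + planer: floor space 3 + 8 = 11 ≤ 12, output 7 + 17 = 24.
mill + grinder: floor space 3 + 9 = 12 ≤ 12, output 7 + 10 = 17.
Best is mill and planer with total output 24.

24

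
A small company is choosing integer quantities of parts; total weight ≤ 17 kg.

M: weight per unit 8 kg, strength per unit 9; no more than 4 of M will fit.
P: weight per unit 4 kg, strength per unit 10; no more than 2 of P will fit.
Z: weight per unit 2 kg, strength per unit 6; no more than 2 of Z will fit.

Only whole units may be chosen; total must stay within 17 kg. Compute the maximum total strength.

Take 2×P and 2×Z: weight 12 ≤ 17, strength 2·10 + 2·6 = 32.
Z has the best ratio (6/2) and is taken to its limit of 2; remaining capacity is filled optimally with the others.

32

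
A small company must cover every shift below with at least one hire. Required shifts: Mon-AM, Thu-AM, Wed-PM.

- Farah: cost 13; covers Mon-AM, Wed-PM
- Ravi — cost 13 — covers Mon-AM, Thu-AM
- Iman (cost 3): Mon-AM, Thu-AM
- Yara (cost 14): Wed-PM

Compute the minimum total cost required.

Choose Farah and Iman: together they cover Mon-AM, Thu-AM, Wed-PM — every shift.
Total cost: 13 + 3 = 16.
No cover costs less than 16.

16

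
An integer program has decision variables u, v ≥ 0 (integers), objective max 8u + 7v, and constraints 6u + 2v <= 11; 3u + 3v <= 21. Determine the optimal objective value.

The continuous relaxation peaks at (0, 5.5) with value 38.50; rounding to a feasible lattice point costs some objective.
(u,v)=(0,5): 6·0+2·5=10≤11, 3·0+3·5=15≤21, objective 35.
(u,v)=(0,4): 6·0+2·4=8≤11, 3·0+3·4=12≤21, objective 28.
The best lattice point is (0,5), giving 35.

35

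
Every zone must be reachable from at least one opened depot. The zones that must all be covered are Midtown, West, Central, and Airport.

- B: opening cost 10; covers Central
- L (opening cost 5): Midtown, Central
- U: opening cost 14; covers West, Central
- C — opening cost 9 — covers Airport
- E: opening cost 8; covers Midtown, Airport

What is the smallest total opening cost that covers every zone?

22

The greedy cost-per-new-zone heuristic would pick L, E, and U for 27, but a cheaper cover exists.
Choose U and E: together they cover Midtown, West, Central, Airport — every zone.
Total opening cost: 14 + 8 = 22.
No cover costs less than 22.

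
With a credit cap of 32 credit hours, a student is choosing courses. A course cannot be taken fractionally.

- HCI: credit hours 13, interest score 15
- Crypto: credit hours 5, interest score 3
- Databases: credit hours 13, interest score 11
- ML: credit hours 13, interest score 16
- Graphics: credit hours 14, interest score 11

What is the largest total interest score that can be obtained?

Allowing fractional choices, the relaxed optimum would be about 36.1, but courses are indivisible.
HCI + ML: credit hours 13 + 13 = 26 ≤ 32, interest score 15 + 16 = 31.
HCI + Crypto + ML: credit hours 13 + 5 + 13 = 31 ≤ 32, interest score 15 + 3 + 16 = 34.
Crypto + Databases + ML: credit hours 5 + 13 + 13 = 31 ≤ 32, interest score 3 + 11 + 16 = 30.
Best is HCI, Crypto, and ML with total interest score 34.

34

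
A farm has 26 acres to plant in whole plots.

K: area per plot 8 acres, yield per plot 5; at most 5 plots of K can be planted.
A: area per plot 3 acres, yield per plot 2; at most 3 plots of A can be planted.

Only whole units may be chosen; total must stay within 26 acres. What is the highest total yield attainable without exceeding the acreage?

16

A has the best ratio (2/3); taking only A gives at most 3×2 = 6 (stopped by the supply cap of 3).
Mixing does better — 2×K and 3×A: area 25 ≤ 26, yield 2·5 + 3·2 = 16.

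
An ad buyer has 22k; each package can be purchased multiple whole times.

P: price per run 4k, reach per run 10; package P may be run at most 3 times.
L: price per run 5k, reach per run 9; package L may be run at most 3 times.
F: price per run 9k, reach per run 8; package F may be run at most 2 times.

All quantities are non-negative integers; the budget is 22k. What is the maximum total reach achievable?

48

This is a bounded integer knapsack.
P has the best ratio (10/4); taking only P gives at most 3×10 = 30 (stopped by the supply cap of 3).
Mixing does better — 3×P and 2×L: price 22 ≤ 22, reach 3·10 + 2·9 = 48.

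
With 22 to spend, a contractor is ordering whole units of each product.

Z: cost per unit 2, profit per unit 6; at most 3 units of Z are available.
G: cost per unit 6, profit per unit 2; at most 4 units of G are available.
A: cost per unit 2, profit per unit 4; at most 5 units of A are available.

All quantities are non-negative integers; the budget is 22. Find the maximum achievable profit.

40

3×Z and 5×A: cost 16 ≤ 22, profit 3·6 + 5·4 = 38.
3×Z, 1×G, and 5×A: cost 22 ≤ 22, profit 3·6 + 1·2 + 5·4 = 40.
Best is 40.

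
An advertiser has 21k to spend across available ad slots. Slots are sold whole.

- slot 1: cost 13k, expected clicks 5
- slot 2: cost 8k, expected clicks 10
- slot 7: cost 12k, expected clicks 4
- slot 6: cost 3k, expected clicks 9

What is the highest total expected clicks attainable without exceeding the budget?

19

Allowing fractional choices, the relaxed optimum would be about 22.8, but ad slots are indivisible.
slot 1 + slot 2: cost 13 + 8 = 21 ≤ 21, expected clicks 5 + 10 = 15.
slot 1 + slot 6: cost 13 + 3 = 16 ≤ 21, expected clicks 5 + 9 = 14.
slot 2 + slot 6: cost 8 + 3 = 11 ≤ 21, expected clicks 10 + 9 = 19.
Best is slot 2 and slot 6 with total expected clicks 19.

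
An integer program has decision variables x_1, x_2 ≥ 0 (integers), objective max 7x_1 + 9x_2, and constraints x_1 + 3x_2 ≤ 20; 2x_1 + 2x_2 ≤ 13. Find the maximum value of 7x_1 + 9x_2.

54

(x_1,x_2)=(0,6): 1·0+3·6=18≤20, 2·0+2·6=12≤13, objective 54.
(x_1,x_2)=(1,5): 1·1+3·5=16≤20, 2·1+2·5=12≤13, objective 52.
(x_1,x_2)=(0,5): 1·0+3·5=15≤20, 2·0+2·5=10≤13, objective 45.
No feasible integer point exceeds 54.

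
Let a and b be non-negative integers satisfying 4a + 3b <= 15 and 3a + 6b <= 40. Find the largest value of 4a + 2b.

14

(a,b)=(3,1) is feasible, giving 14.
(a,b)=(3,0) is feasible, giving 12.
(a,b)=(2,2) is feasible, giving 12.
No feasible integer point exceeds 14.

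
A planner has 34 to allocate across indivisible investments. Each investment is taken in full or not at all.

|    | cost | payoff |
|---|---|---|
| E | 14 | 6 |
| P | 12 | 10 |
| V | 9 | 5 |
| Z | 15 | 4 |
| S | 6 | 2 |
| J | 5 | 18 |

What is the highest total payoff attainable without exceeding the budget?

35

Treat it as a binary knapsack problem.
Allowing fractional choices, the relaxed optimum would be about 36.4, but investments are indivisible.
E + P + J: cost 14 + 12 + 5 = 31 ≤ 34, payoff 6 + 10 + 18 = 34.
P + V + S + J: cost 12 + 9 + 6 + 5 = 32 ≤ 34, payoff 10 + 5 + 2 + 18 = 35.
Best is P, V, S, and J with total payoff 35.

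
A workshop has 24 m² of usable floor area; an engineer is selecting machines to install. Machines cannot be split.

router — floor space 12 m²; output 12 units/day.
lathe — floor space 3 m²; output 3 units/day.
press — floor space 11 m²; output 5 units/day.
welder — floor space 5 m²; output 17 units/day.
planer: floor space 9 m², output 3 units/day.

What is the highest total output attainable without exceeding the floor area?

Allowing fractional choices, the relaxed optimum would be about 33.8, but machines are indivisible.
router + welder: floor space 12 + 5 = 17 ≤ 24, output 12 + 17 = 29.
router + lathe + welder: floor space 12 + 3 + 5 = 20 ≤ 24, output 12 + 3 + 17 = 32.
Best is router, lathe, and welder with total output 32.

32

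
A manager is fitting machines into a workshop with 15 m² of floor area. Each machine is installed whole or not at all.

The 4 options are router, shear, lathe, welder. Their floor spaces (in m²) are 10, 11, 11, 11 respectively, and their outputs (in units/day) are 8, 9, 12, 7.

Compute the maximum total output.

12

Allowing fractional choices, the relaxed optimum would be about 15.3, but machines are indivisible.
shear: floor space 11 ≤ 15, output 9.
lathe: floor space 11 ≤ 15, output 12.
Best is lathe with total output 12.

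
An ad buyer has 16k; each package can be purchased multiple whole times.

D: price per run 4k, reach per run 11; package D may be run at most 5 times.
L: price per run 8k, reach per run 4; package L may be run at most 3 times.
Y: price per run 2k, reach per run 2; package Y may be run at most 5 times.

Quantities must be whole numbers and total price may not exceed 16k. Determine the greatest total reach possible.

3×D and 2×Y: price 16 ≤ 16, reach 3·11 + 2·2 = 37.
4×D: price 16 ≤ 16, reach 4·11 = 44.
Best is 44.

44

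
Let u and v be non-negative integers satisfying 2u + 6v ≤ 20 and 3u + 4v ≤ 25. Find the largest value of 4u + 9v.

37

(u,v)=(7,1): 2·7+6·1=20≤20, 3·7+4·1=25≤25, objective 37.
(u,v)=(6,1): 2·6+6·1=18≤20, 3·6+4·1=22≤25, objective 33.
No feasible integer point exceeds 37.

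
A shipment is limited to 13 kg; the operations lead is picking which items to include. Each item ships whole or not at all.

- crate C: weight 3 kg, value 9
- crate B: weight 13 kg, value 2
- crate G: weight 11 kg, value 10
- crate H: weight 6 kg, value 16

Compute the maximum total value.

Take crate C and crate H: weight 3 + 6 = 9 ≤ 13, value 9 + 16 = 25.
No other feasible combination does better.

25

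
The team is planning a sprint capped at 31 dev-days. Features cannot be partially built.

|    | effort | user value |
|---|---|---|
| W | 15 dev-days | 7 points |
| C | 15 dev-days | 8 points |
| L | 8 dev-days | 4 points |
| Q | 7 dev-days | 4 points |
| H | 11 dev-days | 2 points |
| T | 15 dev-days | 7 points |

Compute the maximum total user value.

Allowing fractional choices, the relaxed optimum would be about 16.5, but features are indivisible.
W + C: effort 15 + 15 = 30 ≤ 31, user value 7 + 8 = 15.
C + L + Q: effort 15 + 8 + 7 = 30 ≤ 31, user value 8 + 4 + 4 = 16.
Best is C, L, and Q with total user value 16.

16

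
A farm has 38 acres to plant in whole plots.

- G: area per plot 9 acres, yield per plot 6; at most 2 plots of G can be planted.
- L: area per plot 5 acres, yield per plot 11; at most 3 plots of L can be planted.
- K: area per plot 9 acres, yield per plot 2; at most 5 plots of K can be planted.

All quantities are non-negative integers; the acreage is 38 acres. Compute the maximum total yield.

This is a bounded integer knapsack.
L has the best ratio (11/5); taking only L gives at most 3×11 = 33 (stopped by the supply cap of 3).
Mixing does better — 2×G and 3×L: area 33 ≤ 38, yield 2·6 + 3·11 = 45.

45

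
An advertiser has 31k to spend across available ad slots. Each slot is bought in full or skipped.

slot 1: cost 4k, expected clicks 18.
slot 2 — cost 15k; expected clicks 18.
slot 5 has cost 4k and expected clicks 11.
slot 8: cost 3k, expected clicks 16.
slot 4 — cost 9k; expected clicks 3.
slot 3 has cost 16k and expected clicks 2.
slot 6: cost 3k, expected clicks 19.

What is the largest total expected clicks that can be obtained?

Allowing fractional choices, the relaxed optimum would be about 82.7, but ad slots are indivisible.
slot 1 + slot 2 + slot 5 + slot 8 + slot 6: cost 4 + 15 + 4 + 3 + 3 = 29 ≤ 31, expected clicks 18 + 18 + 11 + 16 + 19 = 82.
slot 1 + slot 2 + slot 8 + slot 6: cost 4 + 15 + 3 + 3 = 25 ≤ 31, expected clicks 18 + 18 + 16 + 19 = 71.
slot 1 + slot 5 + slot 8 + slot 4 + slot 6: cost 4 + 4 + 3 + 9 + 3 = 23 ≤ 31, expected clicks 18 + 11 + 16 + 3 + 19 = 67.
Best is slot 1, slot 2, slot 5, slot 8, and slot 6 with total expected clicks 82.

82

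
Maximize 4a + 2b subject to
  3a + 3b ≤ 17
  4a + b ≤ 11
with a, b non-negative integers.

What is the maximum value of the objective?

14

Relaxing integrality, the LP optimum is 14.89 at (a,b) = (1.78, 3.89), which is not an integer point.
(a,b)=(2,3): 3·2+3·3=15≤17, 4·2+1·3=11≤11, objective 14.
(a,b)=(1,4): 3·1+3·4=15≤17, 4·1+1·4=8≤11, objective 12.
Maximum is 14 at (a,b)=(2,3).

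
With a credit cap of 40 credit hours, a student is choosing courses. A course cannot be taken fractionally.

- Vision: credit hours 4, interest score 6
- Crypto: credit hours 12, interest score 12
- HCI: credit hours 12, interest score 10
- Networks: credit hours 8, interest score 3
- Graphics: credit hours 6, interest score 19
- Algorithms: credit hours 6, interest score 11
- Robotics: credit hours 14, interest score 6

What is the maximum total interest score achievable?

58

Vision + Crypto + HCI + Graphics + Algorithms: credit hours 4 + 12 + 12 + 6 + 6 = 40 ≤ 40, interest score 6 + 12 + 10 + 19 + 11 = 58.
Crypto + HCI + Graphics + Algorithms: credit hours 12 + 12 + 6 + 6 = 36 ≤ 40, interest score 12 + 10 + 19 + 11 = 52.
Best is Vision, Crypto, HCI, Graphics, and Algorithms with total interest score 58.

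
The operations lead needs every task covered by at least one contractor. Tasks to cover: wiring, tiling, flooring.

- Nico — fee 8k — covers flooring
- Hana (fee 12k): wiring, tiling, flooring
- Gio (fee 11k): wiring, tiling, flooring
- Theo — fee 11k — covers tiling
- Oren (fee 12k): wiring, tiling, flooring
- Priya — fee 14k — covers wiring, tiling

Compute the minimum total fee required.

This is an integer covering problem.
Gio alone covers wiring, tiling, flooring — every task.
Total fee: 11.
No cover costs less than 11.

11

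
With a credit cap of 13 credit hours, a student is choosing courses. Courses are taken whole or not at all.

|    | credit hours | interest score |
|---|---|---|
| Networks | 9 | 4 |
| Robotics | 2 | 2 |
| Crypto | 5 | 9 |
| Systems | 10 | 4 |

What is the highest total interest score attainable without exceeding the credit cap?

11

Treat it as a binary knapsack problem.
Allowing fractional choices, the relaxed optimum would be about 13.7, but courses are indivisible.
Crypto: credit hours 5 ≤ 13, interest score 9.
Robotics + Crypto: credit hours 2 + 5 = 7 ≤ 13, interest score 2 + 9 = 11.
Networks + Robotics: credit hours 9 + 2 = 11 ≤ 13, interest score 4 + 2 = 6.
Best is Robotics and Crypto with total interest score 11.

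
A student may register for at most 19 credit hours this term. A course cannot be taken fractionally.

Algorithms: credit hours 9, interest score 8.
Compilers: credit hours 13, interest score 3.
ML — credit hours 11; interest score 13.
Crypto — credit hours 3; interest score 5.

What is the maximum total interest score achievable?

18

Take ML and Crypto: credit hours 11 + 3 = 14 ≤ 19, interest score 13 + 5 = 18.
No other feasible combination does better.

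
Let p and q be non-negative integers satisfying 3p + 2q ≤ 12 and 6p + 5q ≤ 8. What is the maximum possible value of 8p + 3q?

Relaxing integrality, the LP optimum is 10.67 at (p,q) = (1.33, 0), which is not an integer point.
(p,q)=(1,0): 3·1+2·0=3≤12, 6·1+5·0=6≤8, objective 8.
(p,q)=(0,1): 3·0+2·1=2≤12, 6·0+5·1=5≤8, objective 3.
No feasible integer point exceeds 8.

8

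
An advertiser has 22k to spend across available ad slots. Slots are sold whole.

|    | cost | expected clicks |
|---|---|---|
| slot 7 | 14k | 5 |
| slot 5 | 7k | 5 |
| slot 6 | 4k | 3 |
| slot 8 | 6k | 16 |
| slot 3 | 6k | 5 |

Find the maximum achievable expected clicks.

26

Allowing fractional choices, the relaxed optimum would be about 28.3, but ad slots are indivisible.
slot 5 + slot 8 + slot 3: cost 7 + 6 + 6 = 19 ≤ 22, expected clicks 5 + 16 + 5 = 26.
slot 5 + slot 6 + slot 8: cost 7 + 4 + 6 = 17 ≤ 22, expected clicks 5 + 3 + 16 = 24.
slot 6 + slot 8 + slot 3: cost 4 + 6 + 6 = 16 ≤ 22, expected clicks 3 + 16 + 5 = 24.
Best is slot 5, slot 8, and slot 3 with total expected clicks 26.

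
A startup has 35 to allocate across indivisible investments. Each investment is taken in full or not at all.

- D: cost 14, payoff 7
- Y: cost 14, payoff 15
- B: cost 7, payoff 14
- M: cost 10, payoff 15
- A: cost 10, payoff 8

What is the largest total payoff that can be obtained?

44

Take Y, B, and M: cost 14 + 7 + 10 = 31 ≤ 35, payoff 15 + 14 + 15 = 44.
No other feasible combination does better.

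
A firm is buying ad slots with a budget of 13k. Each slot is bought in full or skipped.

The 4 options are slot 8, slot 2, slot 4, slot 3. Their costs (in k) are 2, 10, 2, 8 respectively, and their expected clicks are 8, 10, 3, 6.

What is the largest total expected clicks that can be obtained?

18

slot 8 + slot 4 + slot 3: cost 2 + 2 + 8 = 12 ≤ 13, expected clicks 8 + 3 + 6 = 17.
slot 8 + slot 3: cost 2 + 8 = 10 ≤ 13, expected clicks 8 + 6 = 14.
slot 8 + slot 2: cost 2 + 10 = 12 ≤ 13, expected clicks 8 + 10 = 18.
Best is slot 8 and slot 2 with total expected clicks 18.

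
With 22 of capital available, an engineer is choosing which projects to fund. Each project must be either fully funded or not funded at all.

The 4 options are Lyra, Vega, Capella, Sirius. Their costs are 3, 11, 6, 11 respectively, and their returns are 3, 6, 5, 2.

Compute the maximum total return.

14

Allowing fractional choices, the relaxed optimum would be about 14.4, but projects are indivisible.
Lyra + Vega + Capella: cost 3 + 11 + 6 = 20 ≤ 22, return 3 + 6 + 5 = 14.
Vega + Capella: cost 11 + 6 = 17 ≤ 22, return 6 + 5 = 11.
Best is Lyra, Vega, and Capella with total return 14.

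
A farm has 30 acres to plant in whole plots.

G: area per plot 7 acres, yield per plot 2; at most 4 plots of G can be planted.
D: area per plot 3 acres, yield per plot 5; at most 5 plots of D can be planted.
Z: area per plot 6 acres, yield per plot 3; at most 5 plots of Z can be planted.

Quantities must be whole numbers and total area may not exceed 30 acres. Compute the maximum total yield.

31

D has the best ratio (5/3); taking only D gives at most 5×5 = 25 (stopped by the supply cap of 5).
Mixing does better — 5×D and 2×Z: area 27 ≤ 30, yield 5·5 + 2·3 = 31.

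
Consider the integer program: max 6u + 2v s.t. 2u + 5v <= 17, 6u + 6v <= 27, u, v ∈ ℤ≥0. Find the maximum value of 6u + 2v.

24

(u,v)=(4,0) is feasible, giving 24.
(u,v)=(3,1) is feasible, giving 20.
(u,v)=(3,0) is feasible, giving 18.
Maximum is 24 at (u,v)=(4,0).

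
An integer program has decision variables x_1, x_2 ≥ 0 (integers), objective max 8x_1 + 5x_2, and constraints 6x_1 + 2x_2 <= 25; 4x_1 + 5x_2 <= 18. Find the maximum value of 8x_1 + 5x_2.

(x_1,x_2)=(4,0): 6·4+2·0=24≤25, 4·4+5·0=16≤18, objective 32.
(x_1,x_2)=(3,1): 6·3+2·1=20≤25, 4·3+5·1=17≤18, objective 29.
(x_1,x_2)=(3,0): 6·3+2·0=18≤25, 4·3+5·0=12≤18, objective 24.
The best lattice point is (4,0), giving 32.

32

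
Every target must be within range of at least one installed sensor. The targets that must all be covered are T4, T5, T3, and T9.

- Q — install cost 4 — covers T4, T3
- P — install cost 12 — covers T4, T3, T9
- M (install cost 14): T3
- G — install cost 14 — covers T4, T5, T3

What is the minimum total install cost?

The greedy cost-per-new-target heuristic would pick Q, P, and G for 30, but a cheaper cover exists.
Choose P and G: together they cover T4, T5, T3, T9 — every target.
Total install cost: 12 + 14 = 26.
No cover costs less than 26.

26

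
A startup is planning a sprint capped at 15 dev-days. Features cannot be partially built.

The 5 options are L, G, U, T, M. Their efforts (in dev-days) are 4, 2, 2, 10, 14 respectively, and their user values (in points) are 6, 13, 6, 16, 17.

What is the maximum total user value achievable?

35

This is a 0-1 knapsack instance.
Allowing fractional choices, the relaxed optimum would be about 36.5, but features are indivisible.
L + G + U: effort 4 + 2 + 2 = 8 ≤ 15, user value 6 + 13 + 6 = 25.
G + U + T: effort 2 + 2 + 10 = 14 ≤ 15, user value 13 + 6 + 16 = 35.
G + T: effort 2 + 10 = 12 ≤ 15, user value 13 + 16 = 29.
Best is G, U, and T with total user value 35.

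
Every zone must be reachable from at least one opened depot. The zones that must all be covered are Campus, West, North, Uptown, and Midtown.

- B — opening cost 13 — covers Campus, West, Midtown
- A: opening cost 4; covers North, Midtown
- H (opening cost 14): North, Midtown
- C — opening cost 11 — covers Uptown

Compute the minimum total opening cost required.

28

Choose B, A, and C: together they cover Campus, West, North, Uptown, Midtown — every zone.
Total opening cost: 13 + 4 + 11 = 28.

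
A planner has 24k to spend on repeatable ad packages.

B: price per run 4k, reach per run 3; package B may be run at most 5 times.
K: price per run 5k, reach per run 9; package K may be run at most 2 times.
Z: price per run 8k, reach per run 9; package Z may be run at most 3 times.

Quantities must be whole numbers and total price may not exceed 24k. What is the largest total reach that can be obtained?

30

K has the best ratio (9/5); taking only K gives at most 2×9 = 18 (stopped by the supply cap of 2).
Mixing does better — 1×B, 2×K, and 1×Z: price 22 ≤ 24, reach 1·3 + 2·9 + 1·9 = 30.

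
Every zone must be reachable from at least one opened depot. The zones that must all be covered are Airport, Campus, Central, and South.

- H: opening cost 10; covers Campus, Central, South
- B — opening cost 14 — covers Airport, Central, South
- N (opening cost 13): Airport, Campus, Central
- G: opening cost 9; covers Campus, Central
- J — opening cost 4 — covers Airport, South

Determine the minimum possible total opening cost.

13

Choose G and J: together they cover Airport, Campus, Central, South — every zone.
Total opening cost: 9 + 4 = 13.
No cover costs less than 13.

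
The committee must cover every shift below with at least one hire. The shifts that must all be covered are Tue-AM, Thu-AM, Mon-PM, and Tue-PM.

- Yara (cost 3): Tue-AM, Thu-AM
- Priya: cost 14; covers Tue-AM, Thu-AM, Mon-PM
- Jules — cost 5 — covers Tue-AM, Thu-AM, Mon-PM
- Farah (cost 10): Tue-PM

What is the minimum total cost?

The greedy cost-per-new-shift heuristic would pick Yara, Jules, and Farah for 18, but a cheaper cover exists.
Choose Jules and Farah: together they cover Tue-AM, Thu-AM, Mon-PM, Tue-PM — every shift.
Total cost: 5 + 10 = 15.
No cover costs less than 15.

15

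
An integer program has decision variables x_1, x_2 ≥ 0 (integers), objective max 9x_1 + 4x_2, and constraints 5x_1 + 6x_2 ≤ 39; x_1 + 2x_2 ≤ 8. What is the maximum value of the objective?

The continuous relaxation peaks at (7.8, 0) with value 70.20; rounding to a feasible lattice point costs some objective.
(x_1,x_2)=(7,0): 5·7+6·0=35≤39, 1·7+2·0=7≤8, objective 63.
(x_1,x_2)=(6,1): 5·6+6·1=36≤39, 1·6+2·1=8≤8, objective 58.
(x_1,x_2)=(6,0): 5·6+6·0=30≤39, 1·6+2·0=6≤8, objective 54.
The best lattice point is (7,0), giving 63.

63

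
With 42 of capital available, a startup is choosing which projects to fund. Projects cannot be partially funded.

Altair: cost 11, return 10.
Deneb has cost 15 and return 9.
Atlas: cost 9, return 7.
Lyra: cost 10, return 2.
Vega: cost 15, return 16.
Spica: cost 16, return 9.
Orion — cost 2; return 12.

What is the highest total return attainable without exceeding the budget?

Take Altair, Atlas, Vega, and Orion: cost 11 + 9 + 15 + 2 = 37 ≤ 42, return 10 + 7 + 16 + 12 = 45.
No other feasible combination does better.

45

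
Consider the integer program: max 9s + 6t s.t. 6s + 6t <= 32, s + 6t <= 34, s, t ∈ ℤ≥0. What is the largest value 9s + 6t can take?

45

Relaxing integrality, the LP optimum is 48.00 at (s,t) = (5.33, 0), which is not an integer point.
(s,t)=(5,0): 6·5+6·0=30≤32, 1·5+6·0=5≤34, objective 45.
(s,t)=(4,1): 6·4+6·1=30≤32, 1·4+6·1=10≤34, objective 42.
(s,t)=(4,0): 6·4+6·0=24≤32, 1·4+6·0=4≤34, objective 36.
No feasible integer point exceeds 45.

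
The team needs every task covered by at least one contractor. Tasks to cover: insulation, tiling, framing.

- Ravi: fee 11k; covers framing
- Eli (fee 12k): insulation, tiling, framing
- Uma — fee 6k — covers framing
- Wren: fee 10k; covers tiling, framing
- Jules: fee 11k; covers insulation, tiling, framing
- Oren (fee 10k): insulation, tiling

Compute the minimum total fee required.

Jules alone covers insulation, tiling, framing — every task.
Total fee: 11.
No cover costs less than 11.

11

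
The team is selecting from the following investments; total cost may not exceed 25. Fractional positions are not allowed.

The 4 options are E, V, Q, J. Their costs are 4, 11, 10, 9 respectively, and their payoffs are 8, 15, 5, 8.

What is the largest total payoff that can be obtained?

31

Allowing fractional choices, the relaxed optimum would be about 31.5, but investments are indivisible.
E + V + J: cost 4 + 11 + 9 = 24 ≤ 25, payoff 8 + 15 + 8 = 31.
E + V + Q: cost 4 + 11 + 10 = 25 ≤ 25, payoff 8 + 15 + 5 = 28.
Best is E, V, and J with total payoff 31.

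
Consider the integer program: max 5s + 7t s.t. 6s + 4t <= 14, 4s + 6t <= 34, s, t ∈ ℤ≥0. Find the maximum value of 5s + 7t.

21

(s,t)=(0,3) is feasible, giving 21.
(s,t)=(1,2) is feasible, giving 19.
(s,t)=(0,2) is feasible, giving 14.
The best lattice point is (0,3), giving 21.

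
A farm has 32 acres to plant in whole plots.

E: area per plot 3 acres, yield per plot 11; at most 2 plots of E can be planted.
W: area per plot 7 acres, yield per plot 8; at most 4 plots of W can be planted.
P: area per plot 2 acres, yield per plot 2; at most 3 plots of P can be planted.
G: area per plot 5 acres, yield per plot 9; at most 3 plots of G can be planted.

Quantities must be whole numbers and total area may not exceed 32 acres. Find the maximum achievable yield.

61

E has the best ratio (11/3); taking only E gives at most 2×11 = 22 (stopped by the supply cap of 2).
Mixing does better — 2×E, 1×W, 2×P, and 3×G: area 32 ≤ 32, yield 2·11 + 1·8 + 2·2 + 3·9 = 61.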